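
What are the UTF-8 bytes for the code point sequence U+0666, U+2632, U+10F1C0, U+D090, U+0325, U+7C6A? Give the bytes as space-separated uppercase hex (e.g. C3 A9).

D9 A6 E2 98 B2 F4 8F 87 80 ED 82 90 CC A5 E7 B1 AA

U+0666: 2-byte form → D9 A6.
U+2632: 3-byte form → E2 98 B2.
U+10F1C0: 4-byte form → F4 8F 87 80.
U+D090: 3-byte form → ED 82 90.
U+0325: 2-byte form → CC A5.
U+7C6A: 3-byte form → E7 B1 AA.
Concatenated (17 bytes): D9 A6 E2 98 B2 F4 8F 87 80 ED 82 90 CC A5 E7 B1 AA.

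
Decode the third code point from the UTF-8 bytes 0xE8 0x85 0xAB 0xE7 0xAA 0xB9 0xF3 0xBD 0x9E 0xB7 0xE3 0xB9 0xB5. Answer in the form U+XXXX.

Offset 0: leading byte 0xE8 = 11101000 → 3-byte char #1 = E8 85 AB.
Offset 3: leading byte 0xE7 = 11100111 → 3-byte char #2 = E7 AA B9.
Offset 6: leading byte 0xF3 = 11110011 → 4-byte char #3 = F3 BD 9E B7.
Leading byte 0xF3 = 11110011 matches 11110xxx → 4-byte sequence.
Byte 1: 0xF3 = 11110011, payload 011 (3 bits).
Byte 2: 0xBD = 10111101 (10xxxxxx ✓), payload 111101.
Byte 3: 0x9E = 10011110 (10xxxxxx ✓), payload 011110.
Byte 4: 0xB7 = 10110111 (10xxxxxx ✓), payload 110111.
Concatenate: 011111101011110110111 = 0xFD7B7 (21 bits → U+FD7B7).

U+FD7B7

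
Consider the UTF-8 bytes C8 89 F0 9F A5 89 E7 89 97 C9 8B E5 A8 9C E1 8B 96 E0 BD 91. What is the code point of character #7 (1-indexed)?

U+0F51

Offset 0: leading byte 0xC8 = 11001000 → 2-byte char #1 = C8 89.
Offset 2: leading byte 0xF0 = 11110000 → 4-byte char #2 = F0 9F A5 89.
Offset 6: leading byte 0xE7 = 11100111 → 3-byte char #3 = E7 89 97.
Offset 9: leading byte 0xC9 = 11001001 → 2-byte char #4 = C9 8B.
Offset 11: leading byte 0xE5 = 11100101 → 3-byte char #5 = E5 A8 9C.
Offset 14: leading byte 0xE1 = 11100001 → 3-byte char #6 = E1 8B 96.
Offset 17: leading byte 0xE0 = 11100000 → 3-byte char #7 = E0 BD 91.
Leading byte 0xE0 = 11100000 matches 1110xxxx → 3-byte sequence.
Byte 1: 0xE0 = 11100000, payload 0000 (4 bits).
Byte 2: 0xBD = 10111101 (10xxxxxx ✓), payload 111101.
Byte 3: 0x91 = 10010001 (10xxxxxx ✓), payload 010001.
Concatenate: 0000111101010001 = 0xF51 (16 bits → U+0F51).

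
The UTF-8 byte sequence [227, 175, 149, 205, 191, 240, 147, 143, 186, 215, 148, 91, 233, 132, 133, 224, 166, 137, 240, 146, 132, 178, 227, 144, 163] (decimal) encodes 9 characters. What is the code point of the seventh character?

U+0989

Offset 0: leading byte 0xE3 = 11100011 → 3-byte char #1 = E3 AF 95.
Offset 3: leading byte 0xCD = 11001101 → 2-byte char #2 = CD BF.
Offset 5: leading byte 0xF0 = 11110000 → 4-byte char #3 = F0 93 8F BA.
Offset 9: leading byte 0xD7 = 11010111 → 2-byte char #4 = D7 94.
Offset 11: leading byte 0x5B = 01011011 → 1-byte char #5 = 5B.
Offset 12: leading byte 0xE9 = 11101001 → 3-byte char #6 = E9 84 85.
Offset 15: leading byte 0xE0 = 11100000 → 3-byte char #7 = E0 A6 89.
Leading byte 0xE0 = 11100000 matches 1110xxxx → 3-byte sequence.
Byte 1: 0xE0 = 11100000, payload 0000 (4 bits).
Byte 2: 0xA6 = 10100110 (10xxxxxx ✓), payload 100110.
Byte 3: 0x89 = 10001001 (10xxxxxx ✓), payload 001001.
Concatenate: 0000100110001001 = 0x989 (16 bits → U+0989).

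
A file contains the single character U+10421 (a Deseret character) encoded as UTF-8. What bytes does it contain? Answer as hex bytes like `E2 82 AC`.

F0 90 90 A1

U+10421 = 0x10421 = 66593 decimal. In range U+10000–U+10FFFF → 4-byte form: 11110xxx 10xxxxxx 10xxxxxx 10xxxxxx.
Binary (21 bits): 000010000010000100001.
Split 3+6+6+6: 000 | 010000 | 010000 | 100001.
Byte 1: 11110000 = 0xF0.
Byte 2: 10010000 = 0x90.
Byte 3: 10010000 = 0x90.
Byte 4: 10100001 = 0xA1.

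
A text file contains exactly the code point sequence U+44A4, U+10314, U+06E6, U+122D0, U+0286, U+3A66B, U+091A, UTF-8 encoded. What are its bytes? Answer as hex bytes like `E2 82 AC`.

E4 92 A4 F0 90 8C 94 DB A6 F0 92 8B 90 CA 86 F0 BA 99 AB E0 A4 9A

U+44A4: 3-byte form → E4 92 A4.
U+10314: 4-byte form → F0 90 8C 94.
U+06E6: 2-byte form → DB A6.
U+122D0: 4-byte form → F0 92 8B 90.
U+0286: 2-byte form → CA 86.
U+3A66B: 4-byte form → F0 BA 99 AB.
U+091A: 3-byte form → E0 A4 9A.
Concatenated (22 bytes): E4 92 A4 F0 90 8C 94 DB A6 F0 92 8B 90 CA 86 F0 BA 99 AB E0 A4 9A.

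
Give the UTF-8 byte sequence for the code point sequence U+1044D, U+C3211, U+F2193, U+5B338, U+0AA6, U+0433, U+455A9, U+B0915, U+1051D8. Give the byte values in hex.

U+1044D: 4-byte form → F0 90 91 8D.
U+C3211: 4-byte form → F3 83 88 91.
U+F2193: 4-byte form → F3 B2 86 93.
U+5B338: 4-byte form → F1 9B 8C B8.
U+0AA6: 3-byte form → E0 AA A6.
U+0433: 2-byte form → D0 B3.
U+455A9: 4-byte form → F1 85 96 A9.
U+B0915: 4-byte form → F2 B0 A4 95.
U+1051D8: 4-byte form → F4 85 87 98.
Concatenated (33 bytes): F0 90 91 8D F3 83 88 91 F3 B2 86 93 F1 9B 8C B8 E0 AA A6 D0 B3 F1 85 96 A9 F2 B0 A4 95 F4 85 87 98.

F0 90 91 8D F3 83 88 91 F3 B2 86 93 F1 9B 8C B8 E0 AA A6 D0 B3 F1 85 96 A9 F2 B0 A4 95 F4 85 87 98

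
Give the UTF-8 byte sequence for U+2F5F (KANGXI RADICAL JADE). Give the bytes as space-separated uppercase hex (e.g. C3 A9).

E2 BD 9F

U+2F5F = 0x2F5F = 12127 decimal. In range U+0800–U+FFFF → 3-byte form: 1110xxxx 10xxxxxx 10xxxxxx.
Binary (16 bits): 0010111101011111.
Split 4+6+6: 0010 | 111101 | 011111.
Byte 1: 11100010 = 0xE2.
Byte 2: 10111101 = 0xBD.
Byte 3: 10011111 = 0x9F.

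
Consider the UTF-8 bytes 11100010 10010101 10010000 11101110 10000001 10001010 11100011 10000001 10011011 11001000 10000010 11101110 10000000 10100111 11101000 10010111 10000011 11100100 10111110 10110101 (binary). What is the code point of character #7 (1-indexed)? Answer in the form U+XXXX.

U+4FB5

Offset 0: leading byte 0xE2 = 11100010 → 3-byte char #1 = E2 95 90.
Offset 3: leading byte 0xEE = 11101110 → 3-byte char #2 = EE 81 8A.
Offset 6: leading byte 0xE3 = 11100011 → 3-byte char #3 = E3 81 9B.
Offset 9: leading byte 0xC8 = 11001000 → 2-byte char #4 = C8 82.
Offset 11: leading byte 0xEE = 11101110 → 3-byte char #5 = EE 80 A7.
Offset 14: leading byte 0xE8 = 11101000 → 3-byte char #6 = E8 97 83.
Offset 17: leading byte 0xE4 = 11100100 → 3-byte char #7 = E4 BE B5.
Leading byte 0xE4 = 11100100 matches 1110xxxx → 3-byte sequence.
Byte 1: 0xE4 = 11100100, payload 0100 (4 bits).
Byte 2: 0xBE = 10111110 (10xxxxxx ✓), payload 111110.
Byte 3: 0xB5 = 10110101 (10xxxxxx ✓), payload 110101.
Concatenate: 0100111110110101 = 0x4FB5 (16 bits → U+4FB5).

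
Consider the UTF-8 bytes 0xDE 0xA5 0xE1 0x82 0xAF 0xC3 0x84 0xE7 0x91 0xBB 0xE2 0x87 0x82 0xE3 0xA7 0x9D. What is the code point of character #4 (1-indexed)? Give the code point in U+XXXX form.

Offset 0: leading byte 0xDE = 11011110 → 2-byte char #1 = DE A5.
Offset 2: leading byte 0xE1 = 11100001 → 3-byte char #2 = E1 82 AF.
Offset 5: leading byte 0xC3 = 11000011 → 2-byte char #3 = C3 84.
Offset 7: leading byte 0xE7 = 11100111 → 3-byte char #4 = E7 91 BB.
Leading byte 0xE7 = 11100111 matches 1110xxxx → 3-byte sequence.
Byte 1: 0xE7 = 11100111, payload 0111 (4 bits).
Byte 2: 0x91 = 10010001 (10xxxxxx ✓), payload 010001.
Byte 3: 0xBB = 10111011 (10xxxxxx ✓), payload 111011.
Concatenate: 0111010001111011 = 0x747B (16 bits → U+747B).

U+747B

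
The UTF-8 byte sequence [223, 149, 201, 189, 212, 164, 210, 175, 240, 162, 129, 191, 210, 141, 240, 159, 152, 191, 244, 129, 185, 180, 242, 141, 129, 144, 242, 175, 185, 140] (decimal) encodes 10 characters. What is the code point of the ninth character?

U+8D050

Offset 0: leading byte 0xDF = 11011111 → 2-byte char #1 = DF 95.
Offset 2: leading byte 0xC9 = 11001001 → 2-byte char #2 = C9 BD.
Offset 4: leading byte 0xD4 = 11010100 → 2-byte char #3 = D4 A4.
Offset 6: leading byte 0xD2 = 11010010 → 2-byte char #4 = D2 AF.
Offset 8: leading byte 0xF0 = 11110000 → 4-byte char #5 = F0 A2 81 BF.
Offset 12: leading byte 0xD2 = 11010010 → 2-byte char #6 = D2 8D.
Offset 14: leading byte 0xF0 = 11110000 → 4-byte char #7 = F0 9F 98 BF.
Offset 18: leading byte 0xF4 = 11110100 → 4-byte char #8 = F4 81 B9 B4.
Offset 22: leading byte 0xF2 = 11110010 → 4-byte char #9 = F2 8D 81 90.
Leading byte 0xF2 = 11110010 matches 11110xxx → 4-byte sequence.
Byte 1: 0xF2 = 11110010, payload 010 (3 bits).
Byte 2: 0x8D = 10001101 (10xxxxxx ✓), payload 001101.
Byte 3: 0x81 = 10000001 (10xxxxxx ✓), payload 000001.
Byte 4: 0x90 = 10010000 (10xxxxxx ✓), payload 010000.
Concatenate: 010001101000001010000 = 0x8D050 (21 bits → U+8D050).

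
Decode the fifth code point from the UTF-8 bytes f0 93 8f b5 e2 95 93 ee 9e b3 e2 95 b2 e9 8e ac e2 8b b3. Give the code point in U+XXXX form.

Offset 0: leading byte 0xF0 = 11110000 → 4-byte char #1 = F0 93 8F B5.
Offset 4: leading byte 0xE2 = 11100010 → 3-byte char #2 = E2 95 93.
Offset 7: leading byte 0xEE = 11101110 → 3-byte char #3 = EE 9E B3.
Offset 10: leading byte 0xE2 = 11100010 → 3-byte char #4 = E2 95 B2.
Offset 13: leading byte 0xE9 = 11101001 → 3-byte char #5 = E9 8E AC.
Leading byte 0xE9 = 11101001 matches 1110xxxx → 3-byte sequence.
Byte 1: 0xE9 = 11101001, payload 1001 (4 bits).
Byte 2: 0x8E = 10001110 (10xxxxxx ✓), payload 001110.
Byte 3: 0xAC = 10101100 (10xxxxxx ✓), payload 101100.
Concatenate: 1001001110101100 = 0x93AC (16 bits → U+93AC).

U+93AC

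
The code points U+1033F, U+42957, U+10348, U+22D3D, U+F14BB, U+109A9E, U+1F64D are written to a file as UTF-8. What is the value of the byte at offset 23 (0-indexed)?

0x9E

U+1033F → 4-byte form F0 90 8C BF at offsets 0–3.
U+42957 → 4-byte form F1 82 A5 97 at offsets 4–7.
U+10348 → 4-byte form F0 90 8D 88 at offsets 8–11.
U+22D3D → 4-byte form F0 A2 B4 BD at offsets 12–15.
U+F14BB → 4-byte form F3 B1 92 BB at offsets 16–19.
U+109A9E → 4-byte form F4 89 AA 9E at offsets 20–23.
Offset 23 falls in char 6's range; it's byte 4 of F4 89 AA 9E = 0x9E.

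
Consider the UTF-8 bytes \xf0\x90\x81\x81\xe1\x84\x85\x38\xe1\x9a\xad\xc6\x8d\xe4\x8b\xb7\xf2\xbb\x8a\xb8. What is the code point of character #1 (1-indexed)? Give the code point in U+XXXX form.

Offset 0: leading byte 0xF0 = 11110000 → 4-byte char #1 = F0 90 81 81.
Leading byte 0xF0 = 11110000 matches 11110xxx → 4-byte sequence.
Byte 1: 0xF0 = 11110000, payload 000 (3 bits).
Byte 2: 0x90 = 10010000 (10xxxxxx ✓), payload 010000.
Byte 3: 0x81 = 10000001 (10xxxxxx ✓), payload 000001.
Byte 4: 0x81 = 10000001 (10xxxxxx ✓), payload 000001.
Concatenate: 000010000000001000001 = 0x10041 (21 bits → U+10041).

U+10041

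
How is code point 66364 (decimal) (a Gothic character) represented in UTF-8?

F0 90 8C BC

U+1033C = 0x1033C = 66364 decimal. In range U+10000–U+10FFFF → 4-byte form: 11110xxx 10xxxxxx 10xxxxxx 10xxxxxx.
Binary (21 bits): 000010000001100111100.
Split 3+6+6+6: 000 | 010000 | 001100 | 111100.
Byte 1: 11110000 = 0xF0.
Byte 2: 10010000 = 0x90.
Byte 3: 10001100 = 0x8C.
Byte 4: 10111100 = 0xBC.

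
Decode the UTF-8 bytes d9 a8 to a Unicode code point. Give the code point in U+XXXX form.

U+0668

Leading byte 0xD9 = 11011001 matches 110xxxxx → 2-byte sequence.
Byte 1: 0xD9 = 11011001, payload 11001 (5 bits).
Byte 2: 0xA8 = 10101000 (10xxxxxx ✓), payload 101000.
Concatenate: 11001101000 = 0x668 (11 bits → U+0668).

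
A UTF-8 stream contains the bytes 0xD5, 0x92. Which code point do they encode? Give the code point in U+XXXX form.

U+0552

Leading byte 0xD5 = 11010101 matches 110xxxxx → 2-byte sequence.
Byte 1: 0xD5 = 11010101, payload 10101 (5 bits).
Byte 2: 0x92 = 10010010 (10xxxxxx ✓), payload 010010.
Concatenate: 10101010010 = 0x552 (11 bits → U+0552).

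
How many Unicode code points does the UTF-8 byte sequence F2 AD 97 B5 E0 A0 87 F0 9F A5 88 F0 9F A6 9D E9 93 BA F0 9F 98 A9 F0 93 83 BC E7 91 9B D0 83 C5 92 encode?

10

Byte at offset 0: 0xF2 = 11110010 → 4-byte char (#1). Advance 4.
Byte at offset 4: 0xE0 = 11100000 → 3-byte char (#2). Advance 3.
Byte at offset 7: 0xF0 = 11110000 → 4-byte char (#3). Advance 4.
Byte at offset 11: 0xF0 = 11110000 → 4-byte char (#4). Advance 4.
Byte at offset 15: 0xE9 = 11101001 → 3-byte char (#5). Advance 3.
Byte at offset 18: 0xF0 = 11110000 → 4-byte char (#6). Advance 4.
Byte at offset 22: 0xF0 = 11110000 → 4-byte char (#7). Advance 4.
Byte at offset 26: 0xE7 = 11100111 → 3-byte char (#8). Advance 3.
Byte at offset 29: 0xD0 = 11010000 → 2-byte char (#9). Advance 2.
Byte at offset 31: 0xC5 = 11000101 → 2-byte char (#10). Advance 2.
Reached end at offset 33 after 10 code points.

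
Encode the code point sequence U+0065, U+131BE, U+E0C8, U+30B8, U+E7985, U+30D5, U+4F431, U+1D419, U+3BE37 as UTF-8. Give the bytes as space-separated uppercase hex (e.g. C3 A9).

65 F0 93 86 BE EE 83 88 E3 82 B8 F3 A7 A6 85 E3 83 95 F1 8F 90 B1 F0 9D 90 99 F0 BB B8 B7

U+0065: 1-byte form → 65.
U+131BE: 4-byte form → F0 93 86 BE.
U+E0C8: 3-byte form → EE 83 88.
U+30B8: 3-byte form → E3 82 B8.
U+E7985: 4-byte form → F3 A7 A6 85.
U+30D5: 3-byte form → E3 83 95.
U+4F431: 4-byte form → F1 8F 90 B1.
U+1D419: 4-byte form → F0 9D 90 99.
U+3BE37: 4-byte form → F0 BB B8 B7.
Concatenated (30 bytes): 65 F0 93 86 BE EE 83 88 E3 82 B8 F3 A7 A6 85 E3 83 95 F1 8F 90 B1 F0 9D 90 99 F0 BB B8 B7.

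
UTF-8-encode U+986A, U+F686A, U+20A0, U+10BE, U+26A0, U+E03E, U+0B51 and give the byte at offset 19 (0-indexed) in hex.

U+986A → 3-byte form E9 A1 AA at offsets 0–2.
U+F686A → 4-byte form F3 B6 A1 AA at offsets 3–6.
U+20A0 → 3-byte form E2 82 A0 at offsets 7–9.
U+10BE → 3-byte form E1 82 BE at offsets 10–12.
U+26A0 → 3-byte form E2 9A A0 at offsets 13–15.
U+E03E → 3-byte form EE 80 BE at offsets 16–18.
U+0B51 → 3-byte form E0 AD 91 at offsets 19–21.
Offset 19 falls in char 7's range; it's byte 1 of E0 AD 91 = 0xE0.

0xE0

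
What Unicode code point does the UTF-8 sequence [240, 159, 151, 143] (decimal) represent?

Leading byte 0xF0 = 11110000 matches 11110xxx → 4-byte sequence.
Byte 1: 0xF0 = 11110000, payload 000 (3 bits).
Byte 2: 0x9F = 10011111 (10xxxxxx ✓), payload 011111.
Byte 3: 0x97 = 10010111 (10xxxxxx ✓), payload 010111.
Byte 4: 0x8F = 10001111 (10xxxxxx ✓), payload 001111.
Concatenate: 000011111010111001111 = 0x1F5CF (21 bits → U+1F5CF).

U+1F5CF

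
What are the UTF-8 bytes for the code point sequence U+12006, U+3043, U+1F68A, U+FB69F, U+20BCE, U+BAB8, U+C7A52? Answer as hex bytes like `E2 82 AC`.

U+12006: 4-byte form → F0 92 80 86.
U+3043: 3-byte form → E3 81 83.
U+1F68A: 4-byte form → F0 9F 9A 8A.
U+FB69F: 4-byte form → F3 BB 9A 9F.
U+20BCE: 4-byte form → F0 A0 AF 8E.
U+BAB8: 3-byte form → EB AA B8.
U+C7A52: 4-byte form → F3 87 A9 92.
Concatenated (26 bytes): F0 92 80 86 E3 81 83 F0 9F 9A 8A F3 BB 9A 9F F0 A0 AF 8E EB AA B8 F3 87 A9 92.

F0 92 80 86 E3 81 83 F0 9F 9A 8A F3 BB 9A 9F F0 A0 AF 8E EB AA B8 F3 87 A9 92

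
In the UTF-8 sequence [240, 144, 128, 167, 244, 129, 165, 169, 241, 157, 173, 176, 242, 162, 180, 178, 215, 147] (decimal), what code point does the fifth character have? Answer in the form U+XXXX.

U+05D3

Offset 0: leading byte 0xF0 = 11110000 → 4-byte char #1 = F0 90 80 A7.
Offset 4: leading byte 0xF4 = 11110100 → 4-byte char #2 = F4 81 A5 A9.
Offset 8: leading byte 0xF1 = 11110001 → 4-byte char #3 = F1 9D AD B0.
Offset 12: leading byte 0xF2 = 11110010 → 4-byte char #4 = F2 A2 B4 B2.
Offset 16: leading byte 0xD7 = 11010111 → 2-byte char #5 = D7 93.
Leading byte 0xD7 = 11010111 matches 110xxxxx → 2-byte sequence.
Byte 1: 0xD7 = 11010111, payload 10111 (5 bits).
Byte 2: 0x93 = 10010011 (10xxxxxx ✓), payload 010011.
Concatenate: 10111010011 = 0x5D3 (11 bits → U+05D3).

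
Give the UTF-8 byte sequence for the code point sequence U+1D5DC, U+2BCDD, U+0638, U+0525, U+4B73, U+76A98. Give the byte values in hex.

U+1D5DC: 4-byte form → F0 9D 97 9C.
U+2BCDD: 4-byte form → F0 AB B3 9D.
U+0638: 2-byte form → D8 B8.
U+0525: 2-byte form → D4 A5.
U+4B73: 3-byte form → E4 AD B3.
U+76A98: 4-byte form → F1 B6 AA 98.
Concatenated (19 bytes): F0 9D 97 9C F0 AB B3 9D D8 B8 D4 A5 E4 AD B3 F1 B6 AA 98.

F0 9D 97 9C F0 AB B3 9D D8 B8 D4 A5 E4 AD B3 F1 B6 AA 98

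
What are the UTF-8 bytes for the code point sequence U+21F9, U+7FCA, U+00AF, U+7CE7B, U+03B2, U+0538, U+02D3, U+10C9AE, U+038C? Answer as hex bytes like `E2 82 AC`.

E2 87 B9 E7 BF 8A C2 AF F1 BC B9 BB CE B2 D4 B8 CB 93 F4 8C A6 AE CE 8C

U+21F9: 3-byte form → E2 87 B9.
U+7FCA: 3-byte form → E7 BF 8A.
U+00AF: 2-byte form → C2 AF.
U+7CE7B: 4-byte form → F1 BC B9 BB.
U+03B2: 2-byte form → CE B2.
U+0538: 2-byte form → D4 B8.
U+02D3: 2-byte form → CB 93.
U+10C9AE: 4-byte form → F4 8C A6 AE.
U+038C: 2-byte form → CE 8C.
Concatenated (24 bytes): E2 87 B9 E7 BF 8A C2 AF F1 BC B9 BB CE B2 D4 B8 CB 93 F4 8C A6 AE CE 8C.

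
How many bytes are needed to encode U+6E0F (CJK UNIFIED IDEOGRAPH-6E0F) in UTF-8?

U+6E0F = 0x6E0F. UTF-8 uses 1 byte below 0x80, 2 below 0x800, 3 below 0x10000, 4 up to 0x10FFFF. 0x6E0F is in U+0800–U+FFFF → 3 bytes.

3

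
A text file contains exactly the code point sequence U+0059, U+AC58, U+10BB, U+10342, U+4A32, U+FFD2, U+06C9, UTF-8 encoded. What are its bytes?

59 EA B1 98 E1 82 BB F0 90 8D 82 E4 A8 B2 EF BF 92 DB 89

U+0059: 1-byte form → 59.
U+AC58: 3-byte form → EA B1 98.
U+10BB: 3-byte form → E1 82 BB.
U+10342: 4-byte form → F0 90 8D 82.
U+4A32: 3-byte form → E4 A8 B2.
U+FFD2: 3-byte form → EF BF 92.
U+06C9: 2-byte form → DB 89.
Concatenated (19 bytes): 59 EA B1 98 E1 82 BB F0 90 8D 82 E4 A8 B2 EF BF 92 DB 89.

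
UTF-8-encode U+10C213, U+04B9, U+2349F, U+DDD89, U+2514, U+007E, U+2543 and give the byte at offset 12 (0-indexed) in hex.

0xB6

U+10C213 → 4-byte form F4 8C 88 93 at offsets 0–3.
U+04B9 → 2-byte form D2 B9 at offsets 4–5.
U+2349F → 4-byte form F0 A3 92 9F at offsets 6–9.
U+DDD89 → 4-byte form F3 9D B6 89 at offsets 10–13.
Offset 12 falls in char 4's range; it's byte 3 of F3 9D B6 89 = 0xB6.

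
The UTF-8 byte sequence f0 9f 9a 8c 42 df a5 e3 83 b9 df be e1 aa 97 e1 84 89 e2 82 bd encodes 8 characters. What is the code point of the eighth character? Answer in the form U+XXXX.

Offset 0: leading byte 0xF0 = 11110000 → 4-byte char #1 = F0 9F 9A 8C.
Offset 4: leading byte 0x42 = 01000010 → 1-byte char #2 = 42.
Offset 5: leading byte 0xDF = 11011111 → 2-byte char #3 = DF A5.
Offset 7: leading byte 0xE3 = 11100011 → 3-byte char #4 = E3 83 B9.
Offset 10: leading byte 0xDF = 11011111 → 2-byte char #5 = DF BE.
Offset 12: leading byte 0xE1 = 11100001 → 3-byte char #6 = E1 AA 97.
Offset 15: leading byte 0xE1 = 11100001 → 3-byte char #7 = E1 84 89.
Offset 18: leading byte 0xE2 = 11100010 → 3-byte char #8 = E2 82 BD.
Leading byte 0xE2 = 11100010 matches 1110xxxx → 3-byte sequence.
Byte 1: 0xE2 = 11100010, payload 0010 (4 bits).
Byte 2: 0x82 = 10000010 (10xxxxxx ✓), payload 000010.
Byte 3: 0xBD = 10111101 (10xxxxxx ✓), payload 111101.
Concatenate: 0010000010111101 = 0x20BD (16 bits → U+20BD).

U+20BD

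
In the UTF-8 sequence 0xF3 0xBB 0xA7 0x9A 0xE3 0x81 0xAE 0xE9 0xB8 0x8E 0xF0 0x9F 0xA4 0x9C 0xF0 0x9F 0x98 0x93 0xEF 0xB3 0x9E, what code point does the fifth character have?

U+1F613

Offset 0: leading byte 0xF3 = 11110011 → 4-byte char #1 = F3 BB A7 9A.
Offset 4: leading byte 0xE3 = 11100011 → 3-byte char #2 = E3 81 AE.
Offset 7: leading byte 0xE9 = 11101001 → 3-byte char #3 = E9 B8 8E.
Offset 10: leading byte 0xF0 = 11110000 → 4-byte char #4 = F0 9F A4 9C.
Offset 14: leading byte 0xF0 = 11110000 → 4-byte char #5 = F0 9F 98 93.
Leading byte 0xF0 = 11110000 matches 11110xxx → 4-byte sequence.
Byte 1: 0xF0 = 11110000, payload 000 (3 bits).
Byte 2: 0x9F = 10011111 (10xxxxxx ✓), payload 011111.
Byte 3: 0x98 = 10011000 (10xxxxxx ✓), payload 011000.
Byte 4: 0x93 = 10010011 (10xxxxxx ✓), payload 010011.
Concatenate: 000011111011000010011 = 0x1F613 (21 bits → U+1F613).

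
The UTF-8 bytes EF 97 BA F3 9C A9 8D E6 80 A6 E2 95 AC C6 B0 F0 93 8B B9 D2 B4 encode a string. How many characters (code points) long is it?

Byte at offset 0: 0xEF = 11101111 → 3-byte char (#1). Advance 3.
Byte at offset 3: 0xF3 = 11110011 → 4-byte char (#2). Advance 4.
Byte at offset 7: 0xE6 = 11100110 → 3-byte char (#3). Advance 3.
Byte at offset 10: 0xE2 = 11100010 → 3-byte char (#4). Advance 3.
Byte at offset 13: 0xC6 = 11000110 → 2-byte char (#5). Advance 2.
Byte at offset 15: 0xF0 = 11110000 → 4-byte char (#6). Advance 4.
Byte at offset 19: 0xD2 = 11010010 → 2-byte char (#7). Advance 2.
Reached end at offset 21 after 7 code points.

7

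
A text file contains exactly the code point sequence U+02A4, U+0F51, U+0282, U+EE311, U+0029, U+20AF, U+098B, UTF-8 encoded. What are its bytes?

CA A4 E0 BD 91 CA 82 F3 AE 8C 91 29 E2 82 AF E0 A6 8B

U+02A4: 2-byte form → CA A4.
U+0F51: 3-byte form → E0 BD 91.
U+0282: 2-byte form → CA 82.
U+EE311: 4-byte form → F3 AE 8C 91.
U+0029: 1-byte form → 29.
U+20AF: 3-byte form → E2 82 AF.
U+098B: 3-byte form → E0 A6 8B.
Concatenated (18 bytes): CA A4 E0 BD 91 CA 82 F3 AE 8C 91 29 E2 82 AF E0 A6 8B.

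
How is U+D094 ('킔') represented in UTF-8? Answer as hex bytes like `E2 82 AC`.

U+D094 = 0xD094 = 53396 decimal. In range U+0800–U+FFFF → 3-byte form: 1110xxxx 10xxxxxx 10xxxxxx.
Binary (16 bits): 1101000010010100.
Split 4+6+6: 1101 | 000010 | 010100.
Byte 1: 11101101 = 0xED.
Byte 2: 10000010 = 0x82.
Byte 3: 10010100 = 0x94.

ED 82 94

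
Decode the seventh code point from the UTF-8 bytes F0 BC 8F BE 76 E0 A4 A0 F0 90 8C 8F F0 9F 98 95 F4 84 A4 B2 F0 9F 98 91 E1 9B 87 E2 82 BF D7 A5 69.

Offset 0: leading byte 0xF0 = 11110000 → 4-byte char #1 = F0 BC 8F BE.
Offset 4: leading byte 0x76 = 01110110 → 1-byte char #2 = 76.
Offset 5: leading byte 0xE0 = 11100000 → 3-byte char #3 = E0 A4 A0.
Offset 8: leading byte 0xF0 = 11110000 → 4-byte char #4 = F0 90 8C 8F.
Offset 12: leading byte 0xF0 = 11110000 → 4-byte char #5 = F0 9F 98 95.
Offset 16: leading byte 0xF4 = 11110100 → 4-byte char #6 = F4 84 A4 B2.
Offset 20: leading byte 0xF0 = 11110000 → 4-byte char #7 = F0 9F 98 91.
Leading byte 0xF0 = 11110000 matches 11110xxx → 4-byte sequence.
Byte 1: 0xF0 = 11110000, payload 000 (3 bits).
Byte 2: 0x9F = 10011111 (10xxxxxx ✓), payload 011111.
Byte 3: 0x98 = 10011000 (10xxxxxx ✓), payload 011000.
Byte 4: 0x91 = 10010001 (10xxxxxx ✓), payload 010001.
Concatenate: 000011111011000010001 = 0x1F611 (21 bits → U+1F611).

U+1F611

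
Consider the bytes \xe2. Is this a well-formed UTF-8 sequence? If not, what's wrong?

Leading byte 0xE2 = 11100010 → 3-byte form, but only 1 byte is present.

invalid (sequence truncated)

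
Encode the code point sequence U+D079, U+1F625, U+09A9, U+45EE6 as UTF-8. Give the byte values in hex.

U+D079: 3-byte form → ED 81 B9.
U+1F625: 4-byte form → F0 9F 98 A5.
U+09A9: 3-byte form → E0 A6 A9.
U+45EE6: 4-byte form → F1 85 BB A6.
Concatenated (14 bytes): ED 81 B9 F0 9F 98 A5 E0 A6 A9 F1 85 BB A6.

ED 81 B9 F0 9F 98 A5 E0 A6 A9 F1 85 BB A6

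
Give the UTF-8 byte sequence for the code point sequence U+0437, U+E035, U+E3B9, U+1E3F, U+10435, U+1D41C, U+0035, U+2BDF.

D0 B7 EE 80 B5 EE 8E B9 E1 B8 BF F0 90 90 B5 F0 9D 90 9C 35 E2 AF 9F

U+0437: 2-byte form → D0 B7.
U+E035: 3-byte form → EE 80 B5.
U+E3B9: 3-byte form → EE 8E B9.
U+1E3F: 3-byte form → E1 B8 BF.
U+10435: 4-byte form → F0 90 90 B5.
U+1D41C: 4-byte form → F0 9D 90 9C.
U+0035: 1-byte form → 35.
U+2BDF: 3-byte form → E2 AF 9F.
Concatenated (23 bytes): D0 B7 EE 80 B5 EE 8E B9 E1 B8 BF F0 90 90 B5 F0 9D 90 9C 35 E2 AF 9F.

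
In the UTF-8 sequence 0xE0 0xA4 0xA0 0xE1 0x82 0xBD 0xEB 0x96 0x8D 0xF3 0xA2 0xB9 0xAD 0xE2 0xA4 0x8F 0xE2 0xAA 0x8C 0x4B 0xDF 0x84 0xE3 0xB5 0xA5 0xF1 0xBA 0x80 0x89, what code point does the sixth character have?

Offset 0: leading byte 0xE0 = 11100000 → 3-byte char #1 = E0 A4 A0.
Offset 3: leading byte 0xE1 = 11100001 → 3-byte char #2 = E1 82 BD.
Offset 6: leading byte 0xEB = 11101011 → 3-byte char #3 = EB 96 8D.
Offset 9: leading byte 0xF3 = 11110011 → 4-byte char #4 = F3 A2 B9 AD.
Offset 13: leading byte 0xE2 = 11100010 → 3-byte char #5 = E2 A4 8F.
Offset 16: leading byte 0xE2 = 11100010 → 3-byte char #6 = E2 AA 8C.
Leading byte 0xE2 = 11100010 matches 1110xxxx → 3-byte sequence.
Byte 1: 0xE2 = 11100010, payload 0010 (4 bits).
Byte 2: 0xAA = 10101010 (10xxxxxx ✓), payload 101010.
Byte 3: 0x8C = 10001100 (10xxxxxx ✓), payload 001100.
Concatenate: 0010101010001100 = 0x2A8C (16 bits → U+2A8C).

U+2A8C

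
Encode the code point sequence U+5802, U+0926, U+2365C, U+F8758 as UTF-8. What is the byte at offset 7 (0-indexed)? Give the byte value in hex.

0xA3

U+5802 → 3-byte form E5 A0 82 at offsets 0–2.
U+0926 → 3-byte form E0 A4 A6 at offsets 3–5.
U+2365C → 4-byte form F0 A3 99 9C at offsets 6–9.
Offset 7 falls in char 3's range; it's byte 2 of F0 A3 99 9C = 0xA3.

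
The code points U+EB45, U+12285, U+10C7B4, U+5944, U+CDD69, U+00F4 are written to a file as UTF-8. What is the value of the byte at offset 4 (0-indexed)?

0x92

U+EB45 → 3-byte form EE AD 85 at offsets 0–2.
U+12285 → 4-byte form F0 92 8A 85 at offsets 3–6.
Offset 4 falls in char 2's range; it's byte 2 of F0 92 8A 85 = 0x92.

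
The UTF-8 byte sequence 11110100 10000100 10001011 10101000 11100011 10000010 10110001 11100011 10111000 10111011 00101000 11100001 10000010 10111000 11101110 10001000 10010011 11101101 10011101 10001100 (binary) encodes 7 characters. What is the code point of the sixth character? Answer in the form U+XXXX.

U+E213

Offset 0: leading byte 0xF4 = 11110100 → 4-byte char #1 = F4 84 8B A8.
Offset 4: leading byte 0xE3 = 11100011 → 3-byte char #2 = E3 82 B1.
Offset 7: leading byte 0xE3 = 11100011 → 3-byte char #3 = E3 B8 BB.
Offset 10: leading byte 0x28 = 00101000 → 1-byte char #4 = 28.
Offset 11: leading byte 0xE1 = 11100001 → 3-byte char #5 = E1 82 B8.
Offset 14: leading byte 0xEE = 11101110 → 3-byte char #6 = EE 88 93.
Leading byte 0xEE = 11101110 matches 1110xxxx → 3-byte sequence.
Byte 1: 0xEE = 11101110, payload 1110 (4 bits).
Byte 2: 0x88 = 10001000 (10xxxxxx ✓), payload 001000.
Byte 3: 0x93 = 10010011 (10xxxxxx ✓), payload 010011.
Concatenate: 1110001000010011 = 0xE213 (16 bits → U+E213).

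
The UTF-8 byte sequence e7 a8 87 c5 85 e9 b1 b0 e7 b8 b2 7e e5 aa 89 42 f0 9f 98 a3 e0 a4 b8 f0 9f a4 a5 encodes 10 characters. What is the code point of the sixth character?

Offset 0: leading byte 0xE7 = 11100111 → 3-byte char #1 = E7 A8 87.
Offset 3: leading byte 0xC5 = 11000101 → 2-byte char #2 = C5 85.
Offset 5: leading byte 0xE9 = 11101001 → 3-byte char #3 = E9 B1 B0.
Offset 8: leading byte 0xE7 = 11100111 → 3-byte char #4 = E7 B8 B2.
Offset 11: leading byte 0x7E = 01111110 → 1-byte char #5 = 7E.
Offset 12: leading byte 0xE5 = 11100101 → 3-byte char #6 = E5 AA 89.
Leading byte 0xE5 = 11100101 matches 1110xxxx → 3-byte sequence.
Byte 1: 0xE5 = 11100101, payload 0101 (4 bits).
Byte 2: 0xAA = 10101010 (10xxxxxx ✓), payload 101010.
Byte 3: 0x89 = 10001001 (10xxxxxx ✓), payload 001001.
Concatenate: 0101101010001001 = 0x5A89 (16 bits → U+5A89).

U+5A89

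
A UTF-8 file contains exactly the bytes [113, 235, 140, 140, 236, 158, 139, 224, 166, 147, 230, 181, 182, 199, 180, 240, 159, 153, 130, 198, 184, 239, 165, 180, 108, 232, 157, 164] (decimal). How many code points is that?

Byte at offset 0: 0x71 = 01110001 → 1-byte char (#1). Advance 1.
Byte at offset 1: 0xEB = 11101011 → 3-byte char (#2). Advance 3.
Byte at offset 4: 0xEC = 11101100 → 3-byte char (#3). Advance 3.
Byte at offset 7: 0xE0 = 11100000 → 3-byte char (#4). Advance 3.
Byte at offset 10: 0xE6 = 11100110 → 3-byte char (#5). Advance 3.
Byte at offset 13: 0xC7 = 11000111 → 2-byte char (#6). Advance 2.
Byte at offset 15: 0xF0 = 11110000 → 4-byte char (#7). Advance 4.
Byte at offset 19: 0xC6 = 11000110 → 2-byte char (#8). Advance 2.
Byte at offset 21: 0xEF = 11101111 → 3-byte char (#9). Advance 3.
Byte at offset 24: 0x6C = 01101100 → 1-byte char (#10). Advance 1.
Byte at offset 25: 0xE8 = 11101000 → 3-byte char (#11). Advance 3.
Reached end at offset 28 after 11 code points.

11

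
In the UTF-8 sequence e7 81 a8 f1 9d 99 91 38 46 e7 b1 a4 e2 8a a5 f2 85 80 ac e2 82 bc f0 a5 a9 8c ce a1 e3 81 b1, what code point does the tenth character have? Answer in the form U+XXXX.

Offset 0: leading byte 0xE7 = 11100111 → 3-byte char #1 = E7 81 A8.
Offset 3: leading byte 0xF1 = 11110001 → 4-byte char #2 = F1 9D 99 91.
Offset 7: leading byte 0x38 = 00111000 → 1-byte char #3 = 38.
Offset 8: leading byte 0x46 = 01000110 → 1-byte char #4 = 46.
Offset 9: leading byte 0xE7 = 11100111 → 3-byte char #5 = E7 B1 A4.
Offset 12: leading byte 0xE2 = 11100010 → 3-byte char #6 = E2 8A A5.
Offset 15: leading byte 0xF2 = 11110010 → 4-byte char #7 = F2 85 80 AC.
Offset 19: leading byte 0xE2 = 11100010 → 3-byte char #8 = E2 82 BC.
Offset 22: leading byte 0xF0 = 11110000 → 4-byte char #9 = F0 A5 A9 8C.
Offset 26: leading byte 0xCE = 11001110 → 2-byte char #10 = CE A1.
Leading byte 0xCE = 11001110 matches 110xxxxx → 2-byte sequence.
Byte 1: 0xCE = 11001110, payload 01110 (5 bits).
Byte 2: 0xA1 = 10100001 (10xxxxxx ✓), payload 100001.
Concatenate: 01110100001 = 0x3A1 (11 bits → U+03A1).

U+03A1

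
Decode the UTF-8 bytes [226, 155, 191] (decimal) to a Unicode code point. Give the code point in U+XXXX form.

U+26FF

Leading byte 0xE2 = 11100010 matches 1110xxxx → 3-byte sequence.
Byte 1: 0xE2 = 11100010, payload 0010 (4 bits).
Byte 2: 0x9B = 10011011 (10xxxxxx ✓), payload 011011.
Byte 3: 0xBF = 10111111 (10xxxxxx ✓), payload 111111.
Concatenate: 0010011011111111 = 0x26FF (16 bits → U+26FF).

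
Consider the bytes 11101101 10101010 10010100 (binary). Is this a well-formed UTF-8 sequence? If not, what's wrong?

invalid (encodes a surrogate (U+D800–U+DFFF))

Structurally a 3-byte sequence; payload = 0xDA94.
But 0xDA94 is in U+D800–U+DFFF, the surrogate range. Surrogates are not Unicode scalar values and are forbidden in UTF-8.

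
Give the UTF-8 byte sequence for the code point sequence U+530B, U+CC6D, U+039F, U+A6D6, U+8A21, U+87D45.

E5 8C 8B EC B1 AD CE 9F EA 9B 96 E8 A8 A1 F2 87 B5 85

U+530B: 3-byte form → E5 8C 8B.
U+CC6D: 3-byte form → EC B1 AD.
U+039F: 2-byte form → CE 9F.
U+A6D6: 3-byte form → EA 9B 96.
U+8A21: 3-byte form → E8 A8 A1.
U+87D45: 4-byte form → F2 87 B5 85.
Concatenated (18 bytes): E5 8C 8B EC B1 AD CE 9F EA 9B 96 E8 A8 A1 F2 87 B5 85.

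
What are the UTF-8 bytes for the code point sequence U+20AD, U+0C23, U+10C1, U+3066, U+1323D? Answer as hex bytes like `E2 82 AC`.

U+20AD: 3-byte form → E2 82 AD.
U+0C23: 3-byte form → E0 B0 A3.
U+10C1: 3-byte form → E1 83 81.
U+3066: 3-byte form → E3 81 A6.
U+1323D: 4-byte form → F0 93 88 BD.
Concatenated (16 bytes): E2 82 AD E0 B0 A3 E1 83 81 E3 81 A6 F0 93 88 BD.

E2 82 AD E0 B0 A3 E1 83 81 E3 81 A6 F0 93 88 BD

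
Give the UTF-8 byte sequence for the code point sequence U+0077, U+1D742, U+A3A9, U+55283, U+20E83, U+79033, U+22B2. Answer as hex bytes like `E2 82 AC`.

77 F0 9D 9D 82 EA 8E A9 F1 95 8A 83 F0 A0 BA 83 F1 B9 80 B3 E2 8A B2

U+0077: 1-byte form → 77.
U+1D742: 4-byte form → F0 9D 9D 82.
U+A3A9: 3-byte form → EA 8E A9.
U+55283: 4-byte form → F1 95 8A 83.
U+20E83: 4-byte form → F0 A0 BA 83.
U+79033: 4-byte form → F1 B9 80 B3.
U+22B2: 3-byte form → E2 8A B2.
Concatenated (23 bytes): 77 F0 9D 9D 82 EA 8E A9 F1 95 8A 83 F0 A0 BA 83 F1 B9 80 B3 E2 8A B2.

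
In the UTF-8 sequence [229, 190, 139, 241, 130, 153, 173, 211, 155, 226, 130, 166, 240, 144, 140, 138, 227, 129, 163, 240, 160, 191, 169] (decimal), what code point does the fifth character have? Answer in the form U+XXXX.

Offset 0: leading byte 0xE5 = 11100101 → 3-byte char #1 = E5 BE 8B.
Offset 3: leading byte 0xF1 = 11110001 → 4-byte char #2 = F1 82 99 AD.
Offset 7: leading byte 0xD3 = 11010011 → 2-byte char #3 = D3 9B.
Offset 9: leading byte 0xE2 = 11100010 → 3-byte char #4 = E2 82 A6.
Offset 12: leading byte 0xF0 = 11110000 → 4-byte char #5 = F0 90 8C 8A.
Leading byte 0xF0 = 11110000 matches 11110xxx → 4-byte sequence.
Byte 1: 0xF0 = 11110000, payload 000 (3 bits).
Byte 2: 0x90 = 10010000 (10xxxxxx ✓), payload 010000.
Byte 3: 0x8C = 10001100 (10xxxxxx ✓), payload 001100.
Byte 4: 0x8A = 10001010 (10xxxxxx ✓), payload 001010.
Concatenate: 000010000001100001010 = 0x1030A (21 bits → U+1030A).

U+1030A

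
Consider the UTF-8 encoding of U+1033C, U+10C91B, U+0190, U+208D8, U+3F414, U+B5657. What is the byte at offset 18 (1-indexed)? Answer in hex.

1-indexed offset 18 is 0-indexed offset 17.
U+1033C → 4-byte form F0 90 8C BC at offsets 0–3.
U+10C91B → 4-byte form F4 8C A4 9B at offsets 4–7.
U+0190 → 2-byte form C6 90 at offsets 8–9.
U+208D8 → 4-byte form F0 A0 A3 98 at offsets 10–13.
U+3F414 → 4-byte form F0 BF 90 94 at offsets 14–17.
Offset 17 falls in char 5's range; it's byte 4 of F0 BF 90 94 = 0x94.

0x94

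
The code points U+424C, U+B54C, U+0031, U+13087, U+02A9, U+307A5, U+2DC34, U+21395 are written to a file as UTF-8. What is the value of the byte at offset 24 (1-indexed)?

1-indexed offset 24 is 0-indexed offset 23.
U+424C → 3-byte form E4 89 8C at offsets 0–2.
U+B54C → 3-byte form EB 95 8C at offsets 3–5.
U+0031 → 1-byte form 31 at offsets 6–6.
U+13087 → 4-byte form F0 93 82 87 at offsets 7–10.
U+02A9 → 2-byte form CA A9 at offsets 11–12.
U+307A5 → 4-byte form F0 B0 9E A5 at offsets 13–16.
U+2DC34 → 4-byte form F0 AD B0 B4 at offsets 17–20.
U+21395 → 4-byte form F0 A1 8E 95 at offsets 21–24.
Offset 23 falls in char 8's range; it's byte 3 of F0 A1 8E 95 = 0x8E.

0x8E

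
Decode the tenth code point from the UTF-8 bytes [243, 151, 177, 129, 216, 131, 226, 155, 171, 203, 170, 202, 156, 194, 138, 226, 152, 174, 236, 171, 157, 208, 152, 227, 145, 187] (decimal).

Offset 0: leading byte 0xF3 = 11110011 → 4-byte char #1 = F3 97 B1 81.
Offset 4: leading byte 0xD8 = 11011000 → 2-byte char #2 = D8 83.
Offset 6: leading byte 0xE2 = 11100010 → 3-byte char #3 = E2 9B AB.
Offset 9: leading byte 0xCB = 11001011 → 2-byte char #4 = CB AA.
Offset 11: leading byte 0xCA = 11001010 → 2-byte char #5 = CA 9C.
Offset 13: leading byte 0xC2 = 11000010 → 2-byte char #6 = C2 8A.
Offset 15: leading byte 0xE2 = 11100010 → 3-byte char #7 = E2 98 AE.
Offset 18: leading byte 0xEC = 11101100 → 3-byte char #8 = EC AB 9D.
Offset 21: leading byte 0xD0 = 11010000 → 2-byte char #9 = D0 98.
Offset 23: leading byte 0xE3 = 11100011 → 3-byte char #10 = E3 91 BB.
Leading byte 0xE3 = 11100011 matches 1110xxxx → 3-byte sequence.
Byte 1: 0xE3 = 11100011, payload 0011 (4 bits).
Byte 2: 0x91 = 10010001 (10xxxxxx ✓), payload 010001.
Byte 3: 0xBB = 10111011 (10xxxxxx ✓), payload 111011.
Concatenate: 0011010001111011 = 0x347B (16 bits → U+347B).

U+347B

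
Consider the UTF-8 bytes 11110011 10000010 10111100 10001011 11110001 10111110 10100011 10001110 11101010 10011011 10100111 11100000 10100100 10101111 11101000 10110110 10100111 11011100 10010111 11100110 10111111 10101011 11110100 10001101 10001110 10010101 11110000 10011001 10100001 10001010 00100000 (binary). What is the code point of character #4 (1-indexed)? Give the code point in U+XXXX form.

U+092F

Offset 0: leading byte 0xF3 = 11110011 → 4-byte char #1 = F3 82 BC 8B.
Offset 4: leading byte 0xF1 = 11110001 → 4-byte char #2 = F1 BE A3 8E.
Offset 8: leading byte 0xEA = 11101010 → 3-byte char #3 = EA 9B A7.
Offset 11: leading byte 0xE0 = 11100000 → 3-byte char #4 = E0 A4 AF.
Leading byte 0xE0 = 11100000 matches 1110xxxx → 3-byte sequence.
Byte 1: 0xE0 = 11100000, payload 0000 (4 bits).
Byte 2: 0xA4 = 10100100 (10xxxxxx ✓), payload 100100.
Byte 3: 0xAF = 10101111 (10xxxxxx ✓), payload 101111.
Concatenate: 0000100100101111 = 0x92F (16 bits → U+092F).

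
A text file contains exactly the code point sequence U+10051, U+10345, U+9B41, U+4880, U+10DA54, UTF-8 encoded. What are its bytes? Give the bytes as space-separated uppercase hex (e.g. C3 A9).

U+10051: 4-byte form → F0 90 81 91.
U+10345: 4-byte form → F0 90 8D 85.
U+9B41: 3-byte form → E9 AD 81.
U+4880: 3-byte form → E4 A2 80.
U+10DA54: 4-byte form → F4 8D A9 94.
Concatenated (18 bytes): F0 90 81 91 F0 90 8D 85 E9 AD 81 E4 A2 80 F4 8D A9 94.

F0 90 81 91 F0 90 8D 85 E9 AD 81 E4 A2 80 F4 8D A9 94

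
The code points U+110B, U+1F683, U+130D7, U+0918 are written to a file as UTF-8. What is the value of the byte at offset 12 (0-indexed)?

U+110B → 3-byte form E1 84 8B at offsets 0–2.
U+1F683 → 4-byte form F0 9F 9A 83 at offsets 3–6.
U+130D7 → 4-byte form F0 93 83 97 at offsets 7–10.
U+0918 → 3-byte form E0 A4 98 at offsets 11–13.
Offset 12 falls in char 4's range; it's byte 2 of E0 A4 98 = 0xA4.

0xA4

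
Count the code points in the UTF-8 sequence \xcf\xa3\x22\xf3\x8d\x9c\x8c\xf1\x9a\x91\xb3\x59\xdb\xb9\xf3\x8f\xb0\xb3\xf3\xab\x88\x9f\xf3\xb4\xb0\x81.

Byte at offset 0: 0xCF = 11001111 → 2-byte char (#1). Advance 2.
Byte at offset 2: 0x22 = 00100010 → 1-byte char (#2). Advance 1.
Byte at offset 3: 0xF3 = 11110011 → 4-byte char (#3). Advance 4.
Byte at offset 7: 0xF1 = 11110001 → 4-byte char (#4). Advance 4.
Byte at offset 11: 0x59 = 01011001 → 1-byte char (#5). Advance 1.
Byte at offset 12: 0xDB = 11011011 → 2-byte char (#6). Advance 2.
Byte at offset 14: 0xF3 = 11110011 → 4-byte char (#7). Advance 4.
Byte at offset 18: 0xF3 = 11110011 → 4-byte char (#8). Advance 4.
Byte at offset 22: 0xF3 = 11110011 → 4-byte char (#9). Advance 4.
Reached end at offset 26 after 9 code points.

9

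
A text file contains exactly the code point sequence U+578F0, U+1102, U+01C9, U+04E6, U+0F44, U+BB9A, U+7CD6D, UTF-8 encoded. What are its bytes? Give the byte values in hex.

U+578F0: 4-byte form → F1 97 A3 B0.
U+1102: 3-byte form → E1 84 82.
U+01C9: 2-byte form → C7 89.
U+04E6: 2-byte form → D3 A6.
U+0F44: 3-byte form → E0 BD 84.
U+BB9A: 3-byte form → EB AE 9A.
U+7CD6D: 4-byte form → F1 BC B5 AD.
Concatenated (21 bytes): F1 97 A3 B0 E1 84 82 C7 89 D3 A6 E0 BD 84 EB AE 9A F1 BC B5 AD.

F1 97 A3 B0 E1 84 82 C7 89 D3 A6 E0 BD 84 EB AE 9A F1 BC B5 AD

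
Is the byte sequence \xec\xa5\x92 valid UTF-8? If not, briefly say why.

valid

Leading byte 0xEC = 11101100 → 3-byte form.
Continuation bytes 0xA5=10100101, 0x92=10010010 all match 10xxxxxx.
Decoded value 0xC952 is ≥ 0x800 (shortest form) and not a surrogate.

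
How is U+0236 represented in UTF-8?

U+0236 = 0x236 = 566 decimal. In range U+0080–U+07FF → 2-byte form: 110xxxxx 10xxxxxx.
Binary (11 bits): 01000110110.
Split 5+6: 01000 | 110110.
Byte 1: 11001000 = 0xC8.
Byte 2: 10110110 = 0xB6.

C8 B6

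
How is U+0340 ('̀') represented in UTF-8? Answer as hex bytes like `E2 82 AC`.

CD 80

U+0340 = 0x340 = 832 decimal. In range U+0080–U+07FF → 2-byte form: 110xxxxx 10xxxxxx.
Binary (11 bits): 01101000000.
Split 5+6: 01101 | 000000.
Byte 1: 11001101 = 0xCD.
Byte 2: 10000000 = 0x80.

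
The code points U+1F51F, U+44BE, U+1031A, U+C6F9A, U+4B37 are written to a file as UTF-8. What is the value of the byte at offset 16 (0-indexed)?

U+1F51F → 4-byte form F0 9F 94 9F at offsets 0–3.
U+44BE → 3-byte form E4 92 BE at offsets 4–6.
U+1031A → 4-byte form F0 90 8C 9A at offsets 7–10.
U+C6F9A → 4-byte form F3 86 BE 9A at offsets 11–14.
U+4B37 → 3-byte form E4 AC B7 at offsets 15–17.
Offset 16 falls in char 5's range; it's byte 2 of E4 AC B7 = 0xAC.

0xAC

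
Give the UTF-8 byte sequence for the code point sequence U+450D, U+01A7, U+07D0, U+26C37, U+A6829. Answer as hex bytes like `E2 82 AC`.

E4 94 8D C6 A7 DF 90 F0 A6 B0 B7 F2 A6 A0 A9

U+450D: 3-byte form → E4 94 8D.
U+01A7: 2-byte form → C6 A7.
U+07D0: 2-byte form → DF 90.
U+26C37: 4-byte form → F0 A6 B0 B7.
U+A6829: 4-byte form → F2 A6 A0 A9.
Concatenated (15 bytes): E4 94 8D C6 A7 DF 90 F0 A6 B0 B7 F2 A6 A0 A9.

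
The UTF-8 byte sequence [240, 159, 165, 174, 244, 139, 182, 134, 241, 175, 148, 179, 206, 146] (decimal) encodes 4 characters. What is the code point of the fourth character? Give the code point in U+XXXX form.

Offset 0: leading byte 0xF0 = 11110000 → 4-byte char #1 = F0 9F A5 AE.
Offset 4: leading byte 0xF4 = 11110100 → 4-byte char #2 = F4 8B B6 86.
Offset 8: leading byte 0xF1 = 11110001 → 4-byte char #3 = F1 AF 94 B3.
Offset 12: leading byte 0xCE = 11001110 → 2-byte char #4 = CE 92.
Leading byte 0xCE = 11001110 matches 110xxxxx → 2-byte sequence.
Byte 1: 0xCE = 11001110, payload 01110 (5 bits).
Byte 2: 0x92 = 10010010 (10xxxxxx ✓), payload 010010.
Concatenate: 01110010010 = 0x392 (11 bits → U+0392).

U+0392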